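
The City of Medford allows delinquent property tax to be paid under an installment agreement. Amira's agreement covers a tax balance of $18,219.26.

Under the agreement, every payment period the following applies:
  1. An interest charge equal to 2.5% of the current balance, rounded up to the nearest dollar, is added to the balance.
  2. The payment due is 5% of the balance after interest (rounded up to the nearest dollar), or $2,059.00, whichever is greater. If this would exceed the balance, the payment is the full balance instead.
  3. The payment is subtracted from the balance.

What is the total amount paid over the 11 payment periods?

# | Opening | Interest | Payment | End bal
1 | $18,219.26 | $456.00 | $2,059.00 | $16,616.26
2 | $16,616.26 | $416.00 | $2,059.00 | $14,973.26
3 | $14,973.26 | $375.00 | $2,059.00 | $13,289.26
4 | $13,289.26 | $333.00 | $2,059.00 | $11,563.26
5 | $11,563.26 | $290.00 | $2,059.00 | $9,794.26
6 | $9,794.26 | $245.00 | $2,059.00 | $7,980.26
7 | $7,980.26 | $200.00 | $2,059.00 | $6,121.26
8 | $6,121.26 | $154.00 | $2,059.00 | $4,216.26
9 | $4,216.26 | $106.00 | $2,059.00 | $2,263.26
10 | $2,263.26 | $57.00 | $2,059.00 | $261.26
11 | $261.26 | $7.00 | $268.26 | $0.00
Total paid: $20,858.26

$20,858.26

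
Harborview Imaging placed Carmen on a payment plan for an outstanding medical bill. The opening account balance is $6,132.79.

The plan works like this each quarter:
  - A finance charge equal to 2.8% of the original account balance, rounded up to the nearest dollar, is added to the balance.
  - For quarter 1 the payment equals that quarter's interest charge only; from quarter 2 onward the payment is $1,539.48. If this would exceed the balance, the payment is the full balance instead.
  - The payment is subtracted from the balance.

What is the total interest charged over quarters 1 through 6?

Quarter 1: opening $6,132.79; interest $172.00 → $6,304.79; payment $172.00; balance $6,132.79
Quarter 2: opening $6,132.79; interest $172.00 → $6,304.79; payment $1,539.48; balance $4,765.31
Quarter 3: opening $4,765.31; interest $172.00 → $4,937.31; payment $1,539.48; balance $3,397.83
Quarter 4: opening $3,397.83; interest $172.00 → $3,569.83; payment $1,539.48; balance $2,030.35
Quarter 5: opening $2,030.35; interest $172.00 → $2,202.35; payment $1,539.48; balance $662.87
Quarter 6: opening $662.87; interest $172.00 → $834.87; payment $834.87; balance $0.00
Total interest: $172.00 + $172.00 + $172.00 + $172.00 + $172.00 + $172.00 = $1,032.00

$1,032.00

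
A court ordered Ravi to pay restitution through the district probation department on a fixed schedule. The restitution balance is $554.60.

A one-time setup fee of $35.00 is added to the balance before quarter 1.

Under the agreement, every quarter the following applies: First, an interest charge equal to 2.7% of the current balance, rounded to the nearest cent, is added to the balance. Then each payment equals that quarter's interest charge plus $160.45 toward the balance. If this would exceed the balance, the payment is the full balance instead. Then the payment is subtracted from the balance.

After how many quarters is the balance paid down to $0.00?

4

Quarter 1: opening $589.60; interest $15.92 → $605.52; payment $176.37; balance $429.15
Quarter 2: opening $429.15; interest $11.59 → $440.74; payment $172.04; balance $268.70
Quarter 3: opening $268.70; interest $7.25 → $275.95; payment $167.70; balance $108.25
Quarter 4: opening $108.25; interest $2.92 → $111.17; payment $111.17; balance $0.00
Balance reaches $0.00 in quarter 4.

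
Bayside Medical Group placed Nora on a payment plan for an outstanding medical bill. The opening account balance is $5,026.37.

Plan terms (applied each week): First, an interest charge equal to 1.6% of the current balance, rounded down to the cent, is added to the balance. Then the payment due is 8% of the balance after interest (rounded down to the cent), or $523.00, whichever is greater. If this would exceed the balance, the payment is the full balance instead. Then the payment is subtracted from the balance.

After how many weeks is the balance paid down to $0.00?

11

# | Opening | Interest | Payment | End bal
1 | $5,026.37 | $80.42 | $523.00 | $4,583.79
2 | $4,583.79 | $73.34 | $523.00 | $4,134.13
3 | $4,134.13 | $66.14 | $523.00 | $3,677.27
4 | $3,677.27 | $58.83 | $523.00 | $3,213.10
5 | $3,213.10 | $51.40 | $523.00 | $2,741.50
6 | $2,741.50 | $43.86 | $523.00 | $2,262.36
7 | $2,262.36 | $36.19 | $523.00 | $1,775.55
8 | $1,775.55 | $28.40 | $523.00 | $1,280.95
9 | $1,280.95 | $20.49 | $523.00 | $778.44
10 | $778.44 | $12.45 | $523.00 | $267.89
11 | $267.89 | $4.28 | $272.17 | $0.00
Balance reaches $0.00 in week 11.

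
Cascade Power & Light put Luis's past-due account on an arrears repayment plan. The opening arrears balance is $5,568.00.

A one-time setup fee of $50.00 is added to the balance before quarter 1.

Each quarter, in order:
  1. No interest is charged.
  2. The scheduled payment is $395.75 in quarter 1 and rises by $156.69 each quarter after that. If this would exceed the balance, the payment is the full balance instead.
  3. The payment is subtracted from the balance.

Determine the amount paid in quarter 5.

Quarter 1: $5,618.00 − $395.75 → $5,222.25
Quarter 2: $5,222.25 − $552.44 → $4,669.81
Quarter 3: $4,669.81 − $709.13 → $3,960.68
Quarter 4: $3,960.68 − $865.82 → $3,094.86
Quarter 5: $3,094.86 − $1,022.51 → $2,072.35

$1,022.51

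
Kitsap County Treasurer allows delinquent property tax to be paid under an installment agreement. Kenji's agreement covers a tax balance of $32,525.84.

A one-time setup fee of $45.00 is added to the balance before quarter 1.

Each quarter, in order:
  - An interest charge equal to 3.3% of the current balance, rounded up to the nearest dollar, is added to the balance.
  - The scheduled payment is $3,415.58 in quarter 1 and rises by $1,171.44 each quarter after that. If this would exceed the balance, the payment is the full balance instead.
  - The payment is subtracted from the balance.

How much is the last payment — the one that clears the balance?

Quarter 1: opening $32,570.84; interest $1,075.00 → $33,645.84; payment $3,415.58; balance $30,230.26
Quarter 2: opening $30,230.26; interest $998.00 → $31,228.26; payment $4,587.02; balance $26,641.24
Quarter 3: opening $26,641.24; interest $880.00 → $27,521.24; payment $5,758.46; balance $21,762.78
Quarter 4: opening $21,762.78; interest $719.00 → $22,481.78; payment $6,929.90; balance $15,551.88
Quarter 5: opening $15,551.88; interest $514.00 → $16,065.88; payment $8,101.34; balance $7,964.54
Quarter 6: opening $7,964.54; interest $263.00 → $8,227.54; payment $8,227.54; balance $0.00

$8,227.54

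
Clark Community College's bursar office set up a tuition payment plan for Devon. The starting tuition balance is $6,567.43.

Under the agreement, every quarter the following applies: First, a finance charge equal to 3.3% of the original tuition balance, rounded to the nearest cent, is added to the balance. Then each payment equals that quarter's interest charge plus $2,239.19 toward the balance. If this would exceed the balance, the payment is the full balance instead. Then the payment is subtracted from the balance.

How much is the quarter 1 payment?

# | Opening | Interest | Payment | End bal
1 | $6,567.43 | $216.73 | $2,455.92 | $4,328.24

$2,455.92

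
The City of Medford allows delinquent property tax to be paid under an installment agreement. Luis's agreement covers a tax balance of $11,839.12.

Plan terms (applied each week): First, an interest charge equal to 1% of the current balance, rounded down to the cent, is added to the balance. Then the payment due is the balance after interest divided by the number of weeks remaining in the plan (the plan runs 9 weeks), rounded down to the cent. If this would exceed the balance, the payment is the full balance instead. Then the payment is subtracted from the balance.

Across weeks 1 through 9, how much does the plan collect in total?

$12,447.10

Week 1: opening $11,839.12; interest $118.39 → $11,957.51; payment $1,328.61; balance $10,628.90
Week 2: opening $10,628.90; interest $106.28 → $10,735.18; payment $1,341.89; balance $9,393.29
Week 3: opening $9,393.29; interest $93.93 → $9,487.22; payment $1,355.31; balance $8,131.91
Week 4: opening $8,131.91; interest $81.31 → $8,213.22; payment $1,368.87; balance $6,844.35
Week 5: opening $6,844.35; interest $68.44 → $6,912.79; payment $1,382.55; balance $5,530.24
Week 6: opening $5,530.24; interest $55.30 → $5,585.54; payment $1,396.38; balance $4,189.16
Week 7: opening $4,189.16; interest $41.89 → $4,231.05; payment $1,410.35; balance $2,820.70
Week 8: opening $2,820.70; interest $28.20 → $2,848.90; payment $1,424.45; balance $1,424.45
Week 9: opening $1,424.45; interest $14.24 → $1,438.69; payment $1,438.69; balance $0.00
Total paid: $12,447.10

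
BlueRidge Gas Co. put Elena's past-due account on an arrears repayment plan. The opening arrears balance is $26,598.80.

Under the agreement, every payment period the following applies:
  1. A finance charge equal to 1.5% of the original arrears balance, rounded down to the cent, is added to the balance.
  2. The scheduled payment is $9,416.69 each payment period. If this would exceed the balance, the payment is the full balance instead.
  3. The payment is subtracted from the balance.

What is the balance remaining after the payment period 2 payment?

Payment period 1: opening $26,598.80; interest $398.98 → $26,997.78; payment $9,416.69; balance $17,581.09
Payment period 2: opening $17,581.09; interest $398.98 → $17,980.07; payment $9,416.69; balance $8,563.38

$8,563.38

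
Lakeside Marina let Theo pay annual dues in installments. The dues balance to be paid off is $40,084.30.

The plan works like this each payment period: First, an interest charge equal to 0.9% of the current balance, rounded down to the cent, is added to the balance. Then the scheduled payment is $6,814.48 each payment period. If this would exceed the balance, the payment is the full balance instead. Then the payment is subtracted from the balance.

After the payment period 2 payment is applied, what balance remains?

Payment period 1: opening $40,084.30; interest $360.75 → $40,445.05; payment $6,814.48; balance $33,630.57
Payment period 2: opening $33,630.57; interest $302.67 → $33,933.24; payment $6,814.48; balance $27,118.76

$27,118.76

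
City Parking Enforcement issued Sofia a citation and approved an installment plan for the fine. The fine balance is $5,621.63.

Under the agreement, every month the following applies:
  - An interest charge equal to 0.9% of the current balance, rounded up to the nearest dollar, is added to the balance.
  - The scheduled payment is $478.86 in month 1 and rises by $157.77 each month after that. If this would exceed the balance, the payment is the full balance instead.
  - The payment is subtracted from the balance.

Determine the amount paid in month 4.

# | Opening | Interest | Payment | End bal
1 | $5,621.63 | $51.00 | $478.86 | $5,193.77
2 | $5,193.77 | $47.00 | $636.63 | $4,604.14
3 | $4,604.14 | $42.00 | $794.40 | $3,851.74
4 | $3,851.74 | $35.00 | $952.17 | $2,934.57

$952.17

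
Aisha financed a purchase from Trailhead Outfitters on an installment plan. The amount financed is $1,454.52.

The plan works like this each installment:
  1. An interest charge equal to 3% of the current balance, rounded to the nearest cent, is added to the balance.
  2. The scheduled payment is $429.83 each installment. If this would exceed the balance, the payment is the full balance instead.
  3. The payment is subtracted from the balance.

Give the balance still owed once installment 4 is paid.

$0.00

Installment 1: opening $1,454.52; interest $43.64 → $1,498.16; payment $429.83; balance $1,068.33
Installment 2: opening $1,068.33; interest $32.05 → $1,100.38; payment $429.83; balance $670.55
Installment 3: opening $670.55; interest $20.12 → $690.67; payment $429.83; balance $260.84
Installment 4: opening $260.84; interest $7.83 → $268.67; payment $268.67; balance $0.00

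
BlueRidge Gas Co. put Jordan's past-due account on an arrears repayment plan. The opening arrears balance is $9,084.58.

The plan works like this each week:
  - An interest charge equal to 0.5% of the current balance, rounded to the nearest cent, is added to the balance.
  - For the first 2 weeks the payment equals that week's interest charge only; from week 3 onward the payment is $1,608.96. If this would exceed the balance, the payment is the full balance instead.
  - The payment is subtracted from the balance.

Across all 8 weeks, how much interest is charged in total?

$245.33

Week 1: $9,084.58 +$45.42 interest = $9,130.00; pay $45.42 → $9,084.58
Week 2: $9,084.58 +$45.42 interest = $9,130.00; pay $45.42 → $9,084.58
Week 3: $9,084.58 +$45.42 interest = $9,130.00; pay $1,608.96 → $7,521.04
Week 4: $7,521.04 +$37.61 interest = $7,558.65; pay $1,608.96 → $5,949.69
Week 5: $5,949.69 +$29.75 interest = $5,979.44; pay $1,608.96 → $4,370.48
Week 6: $4,370.48 +$21.85 interest = $4,392.33; pay $1,608.96 → $2,783.37
Week 7: $2,783.37 +$13.92 interest = $2,797.29; pay $1,608.96 → $1,188.33
Week 8: $1,188.33 +$5.94 interest = $1,194.27; pay $1,194.27 → $0.00
Total interest: $45.42 + $45.42 + $45.42 + $37.61 + $29.75 + $21.85 + $13.92 + $5.94 = $245.33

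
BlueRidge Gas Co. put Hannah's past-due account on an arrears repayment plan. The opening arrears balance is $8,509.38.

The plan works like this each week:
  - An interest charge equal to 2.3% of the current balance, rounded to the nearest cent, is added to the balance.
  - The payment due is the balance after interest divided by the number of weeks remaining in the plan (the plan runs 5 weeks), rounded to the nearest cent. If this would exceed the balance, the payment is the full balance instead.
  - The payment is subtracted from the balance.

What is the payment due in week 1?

# | Opening | Interest | Payment | End bal
1 | $8,509.38 | $195.72 | $1,741.02 | $6,964.08

$1,741.02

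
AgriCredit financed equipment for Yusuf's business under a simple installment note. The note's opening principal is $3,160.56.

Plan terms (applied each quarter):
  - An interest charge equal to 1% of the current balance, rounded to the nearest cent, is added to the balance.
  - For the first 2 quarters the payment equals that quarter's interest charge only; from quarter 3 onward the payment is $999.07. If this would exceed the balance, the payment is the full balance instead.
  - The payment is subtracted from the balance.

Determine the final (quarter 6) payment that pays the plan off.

Quarter 1: opening $3,160.56; interest $31.61 → $3,192.17; payment $31.61; balance $3,160.56
Quarter 2: opening $3,160.56; interest $31.61 → $3,192.17; payment $31.61; balance $3,160.56
Quarter 3: opening $3,160.56; interest $31.61 → $3,192.17; payment $999.07; balance $2,193.10
Quarter 4: opening $2,193.10; interest $21.93 → $2,215.03; payment $999.07; balance $1,215.96
Quarter 5: opening $1,215.96; interest $12.16 → $1,228.12; payment $999.07; balance $229.05
Quarter 6: opening $229.05; interest $2.29 → $231.34; payment $231.34; balance $0.00

$231.34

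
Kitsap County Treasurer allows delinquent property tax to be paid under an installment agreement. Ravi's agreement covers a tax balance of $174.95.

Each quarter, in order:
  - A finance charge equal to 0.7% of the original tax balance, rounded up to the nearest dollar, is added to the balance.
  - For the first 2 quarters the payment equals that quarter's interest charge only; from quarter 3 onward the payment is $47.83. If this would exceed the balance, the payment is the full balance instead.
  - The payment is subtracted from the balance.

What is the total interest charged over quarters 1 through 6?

Quarter 1: $174.95 +$2.00 interest = $176.95; pay $2.00 → $174.95
Quarter 2: $174.95 +$2.00 interest = $176.95; pay $2.00 → $174.95
Quarter 3: $174.95 +$2.00 interest = $176.95; pay $47.83 → $129.12
Quarter 4: $129.12 +$2.00 interest = $131.12; pay $47.83 → $83.29
Quarter 5: $83.29 +$2.00 interest = $85.29; pay $47.83 → $37.46
Quarter 6: $37.46 +$2.00 interest = $39.46; pay $39.46 → $0.00
Total interest: $2.00 + $2.00 + $2.00 + $2.00 + $2.00 + $2.00 = $12.00

$12.00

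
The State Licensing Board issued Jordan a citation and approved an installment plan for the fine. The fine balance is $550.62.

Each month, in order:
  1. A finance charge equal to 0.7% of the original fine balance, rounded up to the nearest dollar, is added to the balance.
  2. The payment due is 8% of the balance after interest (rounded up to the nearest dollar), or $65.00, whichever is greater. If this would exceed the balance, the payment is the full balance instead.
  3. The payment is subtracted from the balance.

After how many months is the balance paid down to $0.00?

Month 1: $550.62 +$4.00 interest = $554.62; pay $65.00 → $489.62
Month 2: $489.62 +$4.00 interest = $493.62; pay $65.00 → $428.62
Month 3: $428.62 +$4.00 interest = $432.62; pay $65.00 → $367.62
Month 4: $367.62 +$4.00 interest = $371.62; pay $65.00 → $306.62
Month 5: $306.62 +$4.00 interest = $310.62; pay $65.00 → $245.62
Month 6: $245.62 +$4.00 interest = $249.62; pay $65.00 → $184.62
Month 7: $184.62 +$4.00 interest = $188.62; pay $65.00 → $123.62
Month 8: $123.62 +$4.00 interest = $127.62; pay $65.00 → $62.62
Month 9: $62.62 +$4.00 interest = $66.62; pay $65.00 → $1.62
Month 10: $1.62 +$4.00 interest = $5.62; pay $5.62 → $0.00
Balance reaches $0.00 in month 10.

10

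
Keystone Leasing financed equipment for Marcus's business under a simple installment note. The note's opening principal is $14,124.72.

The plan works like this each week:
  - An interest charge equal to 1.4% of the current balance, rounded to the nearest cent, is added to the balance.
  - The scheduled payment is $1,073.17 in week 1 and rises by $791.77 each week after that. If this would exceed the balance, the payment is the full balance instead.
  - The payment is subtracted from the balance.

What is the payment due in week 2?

# | Opening | Interest | Payment | End bal
1 | $14,124.72 | $197.75 | $1,073.17 | $13,249.30
2 | $13,249.30 | $185.49 | $1,864.94 | $11,569.85

$1,864.94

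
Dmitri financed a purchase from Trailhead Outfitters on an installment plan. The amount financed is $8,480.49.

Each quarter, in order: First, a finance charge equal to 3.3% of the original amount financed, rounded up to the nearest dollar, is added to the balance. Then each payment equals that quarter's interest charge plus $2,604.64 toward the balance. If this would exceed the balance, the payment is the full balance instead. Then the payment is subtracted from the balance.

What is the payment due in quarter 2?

$2,884.64

Quarter 1: opening $8,480.49; interest $280.00 → $8,760.49; payment $2,884.64; balance $5,875.85
Quarter 2: opening $5,875.85; interest $280.00 → $6,155.85; payment $2,884.64; balance $3,271.21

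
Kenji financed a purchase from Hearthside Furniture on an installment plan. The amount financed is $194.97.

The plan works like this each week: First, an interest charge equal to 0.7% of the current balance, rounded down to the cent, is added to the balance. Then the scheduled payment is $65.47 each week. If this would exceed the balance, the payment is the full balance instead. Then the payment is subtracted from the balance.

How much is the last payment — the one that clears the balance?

# | Opening | Interest | Payment | End bal
1 | $194.97 | $1.36 | $65.47 | $130.86
2 | $130.86 | $0.91 | $65.47 | $66.30
3 | $66.30 | $0.46 | $65.47 | $1.29
4 | $1.29 | $0.00 | $1.29 | $0.00

$1.29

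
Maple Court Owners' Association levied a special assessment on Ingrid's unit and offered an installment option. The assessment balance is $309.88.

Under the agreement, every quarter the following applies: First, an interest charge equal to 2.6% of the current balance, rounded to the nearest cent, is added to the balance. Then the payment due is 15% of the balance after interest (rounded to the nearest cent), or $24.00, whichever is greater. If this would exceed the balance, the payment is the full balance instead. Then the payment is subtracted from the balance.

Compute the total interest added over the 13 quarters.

# | Opening | Interest | Payment | End bal
1 | $309.88 | $8.06 | $47.69 | $270.25
2 | $270.25 | $7.03 | $41.59 | $235.69
3 | $235.69 | $6.13 | $36.27 | $205.55
4 | $205.55 | $5.34 | $31.63 | $179.26
5 | $179.26 | $4.66 | $27.59 | $156.33
6 | $156.33 | $4.06 | $24.06 | $136.33
7 | $136.33 | $3.54 | $24.00 | $115.87
8 | $115.87 | $3.01 | $24.00 | $94.88
9 | $94.88 | $2.47 | $24.00 | $73.35
10 | $73.35 | $1.91 | $24.00 | $51.26
11 | $51.26 | $1.33 | $24.00 | $28.59
12 | $28.59 | $0.74 | $24.00 | $5.33
13 | $5.33 | $0.14 | $5.47 | $0.00
Total interest: $8.06 + $7.03 + $6.13 + $5.34 + $4.66 + $4.06 + $3.54 + $3.01 + $2.47 + $1.91 + $1.33 + $0.74 + $0.14 = $48.42

$48.42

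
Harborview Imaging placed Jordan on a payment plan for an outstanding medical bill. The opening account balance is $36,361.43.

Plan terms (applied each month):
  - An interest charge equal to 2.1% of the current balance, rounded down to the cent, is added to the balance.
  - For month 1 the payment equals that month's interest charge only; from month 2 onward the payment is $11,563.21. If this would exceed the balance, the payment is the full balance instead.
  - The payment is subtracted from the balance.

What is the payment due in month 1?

Month 1: $36,361.43 +$763.59 interest = $37,125.02; pay $763.59 → $36,361.43

$763.59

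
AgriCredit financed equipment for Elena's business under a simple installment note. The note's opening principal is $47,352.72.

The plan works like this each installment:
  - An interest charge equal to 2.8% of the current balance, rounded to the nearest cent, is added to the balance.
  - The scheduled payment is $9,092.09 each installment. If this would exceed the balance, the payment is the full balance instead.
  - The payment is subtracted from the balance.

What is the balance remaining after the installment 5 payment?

$6,285.37

Installment 1: $47,352.72 +$1,325.88 interest = $48,678.60; pay $9,092.09 → $39,586.51
Installment 2: $39,586.51 +$1,108.42 interest = $40,694.93; pay $9,092.09 → $31,602.84
Installment 3: $31,602.84 +$884.88 interest = $32,487.72; pay $9,092.09 → $23,395.63
Installment 4: $23,395.63 +$655.08 interest = $24,050.71; pay $9,092.09 → $14,958.62
Installment 5: $14,958.62 +$418.84 interest = $15,377.46; pay $9,092.09 → $6,285.37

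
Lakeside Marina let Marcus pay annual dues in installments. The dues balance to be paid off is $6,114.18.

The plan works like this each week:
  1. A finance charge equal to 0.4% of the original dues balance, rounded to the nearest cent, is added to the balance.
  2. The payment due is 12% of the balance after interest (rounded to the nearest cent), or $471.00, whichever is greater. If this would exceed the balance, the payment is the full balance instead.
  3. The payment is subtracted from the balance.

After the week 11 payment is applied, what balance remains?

Week 1: opening $6,114.18; interest $24.46 → $6,138.64; payment $736.64; balance $5,402.00
Week 2: opening $5,402.00; interest $24.46 → $5,426.46; payment $651.18; balance $4,775.28
Week 3: opening $4,775.28; interest $24.46 → $4,799.74; payment $575.97; balance $4,223.77
Week 4: opening $4,223.77; interest $24.46 → $4,248.23; payment $509.79; balance $3,738.44
Week 5: opening $3,738.44; interest $24.46 → $3,762.90; payment $471.00; balance $3,291.90
Week 6: opening $3,291.90; interest $24.46 → $3,316.36; payment $471.00; balance $2,845.36
Week 7: opening $2,845.36; interest $24.46 → $2,869.82; payment $471.00; balance $2,398.82
Week 8: opening $2,398.82; interest $24.46 → $2,423.28; payment $471.00; balance $1,952.28
Week 9: opening $1,952.28; interest $24.46 → $1,976.74; payment $471.00; balance $1,505.74
Week 10: opening $1,505.74; interest $24.46 → $1,530.20; payment $471.00; balance $1,059.20
Week 11: opening $1,059.20; interest $24.46 → $1,083.66; payment $471.00; balance $612.66

$612.66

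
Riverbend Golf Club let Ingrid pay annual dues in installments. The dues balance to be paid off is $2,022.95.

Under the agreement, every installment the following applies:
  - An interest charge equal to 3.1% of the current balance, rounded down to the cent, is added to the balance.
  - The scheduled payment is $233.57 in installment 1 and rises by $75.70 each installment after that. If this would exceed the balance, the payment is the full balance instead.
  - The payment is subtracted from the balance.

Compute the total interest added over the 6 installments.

$245.39

# | Opening | Interest | Payment | End bal
1 | $2,022.95 | $62.71 | $233.57 | $1,852.09
2 | $1,852.09 | $57.41 | $309.27 | $1,600.23
3 | $1,600.23 | $49.60 | $384.97 | $1,264.86
4 | $1,264.86 | $39.21 | $460.67 | $843.40
5 | $843.40 | $26.14 | $536.37 | $333.17
6 | $333.17 | $10.32 | $343.49 | $0.00
Total interest: $62.71 + $57.41 + $49.60 + $39.21 + $26.14 + $10.32 = $245.39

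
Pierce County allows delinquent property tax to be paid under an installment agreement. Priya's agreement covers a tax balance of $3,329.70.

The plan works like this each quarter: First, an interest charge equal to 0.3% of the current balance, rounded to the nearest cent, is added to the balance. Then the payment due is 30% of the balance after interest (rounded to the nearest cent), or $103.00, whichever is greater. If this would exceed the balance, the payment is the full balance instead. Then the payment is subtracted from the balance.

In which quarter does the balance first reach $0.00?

# | Opening | Interest | Payment | End bal
1 | $3,329.70 | $9.99 | $1,001.91 | $2,337.78
2 | $2,337.78 | $7.01 | $703.44 | $1,641.35
3 | $1,641.35 | $4.92 | $493.88 | $1,152.39
4 | $1,152.39 | $3.46 | $346.76 | $809.09
5 | $809.09 | $2.43 | $243.46 | $568.06
6 | $568.06 | $1.70 | $170.93 | $398.83
7 | $398.83 | $1.20 | $120.01 | $280.02
8 | $280.02 | $0.84 | $103.00 | $177.86
9 | $177.86 | $0.53 | $103.00 | $75.39
10 | $75.39 | $0.23 | $75.62 | $0.00
Balance reaches $0.00 in quarter 10.

10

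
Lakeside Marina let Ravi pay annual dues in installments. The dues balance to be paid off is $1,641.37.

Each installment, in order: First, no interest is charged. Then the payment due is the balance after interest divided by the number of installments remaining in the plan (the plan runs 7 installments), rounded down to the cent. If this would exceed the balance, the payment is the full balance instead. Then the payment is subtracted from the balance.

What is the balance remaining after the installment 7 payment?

# | Opening | Payment | End bal
1 | $1,641.37 | $234.48 | $1,406.89
2 | $1,406.89 | $234.48 | $1,172.41
3 | $1,172.41 | $234.48 | $937.93
4 | $937.93 | $234.48 | $703.45
5 | $703.45 | $234.48 | $468.97
6 | $468.97 | $234.48 | $234.49
7 | $234.49 | $234.49 | $0.00

$0.00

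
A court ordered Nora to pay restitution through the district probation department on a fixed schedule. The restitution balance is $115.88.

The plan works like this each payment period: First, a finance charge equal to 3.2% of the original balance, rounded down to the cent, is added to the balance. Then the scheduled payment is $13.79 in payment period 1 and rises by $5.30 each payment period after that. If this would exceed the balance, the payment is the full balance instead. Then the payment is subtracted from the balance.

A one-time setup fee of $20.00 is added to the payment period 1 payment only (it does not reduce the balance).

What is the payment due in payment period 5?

$34.99

Payment period 1: opening $115.88; interest $3.70 → $119.58; payment $13.79 (+ $20.00 fee); balance $105.79
Payment period 2: opening $105.79; interest $3.70 → $109.49; payment $19.09; balance $90.40
Payment period 3: opening $90.40; interest $3.70 → $94.10; payment $24.39; balance $69.71
Payment period 4: opening $69.71; interest $3.70 → $73.41; payment $29.69; balance $43.72
Payment period 5: opening $43.72; interest $3.70 → $47.42; payment $34.99; balance $12.43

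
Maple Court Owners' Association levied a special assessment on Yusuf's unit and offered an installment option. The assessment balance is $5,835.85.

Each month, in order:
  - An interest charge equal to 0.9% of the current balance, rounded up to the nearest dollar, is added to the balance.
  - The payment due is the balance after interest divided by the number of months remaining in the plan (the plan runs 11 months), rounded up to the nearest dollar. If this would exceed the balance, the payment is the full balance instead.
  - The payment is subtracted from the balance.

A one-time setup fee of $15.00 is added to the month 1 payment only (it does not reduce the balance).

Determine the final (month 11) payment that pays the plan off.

$585.85

Month 1: opening $5,835.85; interest $53.00 → $5,888.85; payment $536.00 (+ $15.00 fee); balance $5,352.85
Month 2: opening $5,352.85; interest $49.00 → $5,401.85; payment $541.00; balance $4,860.85
Month 3: opening $4,860.85; interest $44.00 → $4,904.85; payment $545.00; balance $4,359.85
Month 4: opening $4,359.85; interest $40.00 → $4,399.85; payment $550.00; balance $3,849.85
Month 5: opening $3,849.85; interest $35.00 → $3,884.85; payment $555.00; balance $3,329.85
Month 6: opening $3,329.85; interest $30.00 → $3,359.85; payment $560.00; balance $2,799.85
Month 7: opening $2,799.85; interest $26.00 → $2,825.85; payment $566.00; balance $2,259.85
Month 8: opening $2,259.85; interest $21.00 → $2,280.85; payment $571.00; balance $1,709.85
Month 9: opening $1,709.85; interest $16.00 → $1,725.85; payment $576.00; balance $1,149.85
Month 10: opening $1,149.85; interest $11.00 → $1,160.85; payment $581.00; balance $579.85
Month 11: opening $579.85; interest $6.00 → $585.85; payment $585.85; balance $0.00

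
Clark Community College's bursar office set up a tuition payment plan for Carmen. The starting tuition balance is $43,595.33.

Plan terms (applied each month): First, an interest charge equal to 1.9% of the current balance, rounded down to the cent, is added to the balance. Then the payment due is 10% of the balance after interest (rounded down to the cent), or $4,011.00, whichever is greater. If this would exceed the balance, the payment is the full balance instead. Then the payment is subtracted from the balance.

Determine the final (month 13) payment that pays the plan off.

$551.53

Month 1: $43,595.33 +$828.31 interest = $44,423.64; pay $4,442.36 → $39,981.28
Month 2: $39,981.28 +$759.64 interest = $40,740.92; pay $4,074.09 → $36,666.83
Month 3: $36,666.83 +$696.66 interest = $37,363.49; pay $4,011.00 → $33,352.49
Month 4: $33,352.49 +$633.69 interest = $33,986.18; pay $4,011.00 → $29,975.18
Month 5: $29,975.18 +$569.52 interest = $30,544.70; pay $4,011.00 → $26,533.70
Month 6: $26,533.70 +$504.14 interest = $27,037.84; pay $4,011.00 → $23,026.84
Month 7: $23,026.84 +$437.50 interest = $23,464.34; pay $4,011.00 → $19,453.34
Month 8: $19,453.34 +$369.61 interest = $19,822.95; pay $4,011.00 → $15,811.95
Month 9: $15,811.95 +$300.42 interest = $16,112.37; pay $4,011.00 → $12,101.37
Month 10: $12,101.37 +$229.92 interest = $12,331.29; pay $4,011.00 → $8,320.29
Month 11: $8,320.29 +$158.08 interest = $8,478.37; pay $4,011.00 → $4,467.37
Month 12: $4,467.37 +$84.88 interest = $4,552.25; pay $4,011.00 → $541.25
Month 13: $541.25 +$10.28 interest = $551.53; pay $551.53 → $0.00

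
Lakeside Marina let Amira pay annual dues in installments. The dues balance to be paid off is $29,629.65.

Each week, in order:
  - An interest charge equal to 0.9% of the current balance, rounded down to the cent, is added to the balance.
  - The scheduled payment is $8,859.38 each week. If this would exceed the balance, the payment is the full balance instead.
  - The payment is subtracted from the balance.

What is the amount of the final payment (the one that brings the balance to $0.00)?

Week 1: opening $29,629.65; interest $266.66 → $29,896.31; payment $8,859.38; balance $21,036.93
Week 2: opening $21,036.93; interest $189.33 → $21,226.26; payment $8,859.38; balance $12,366.88
Week 3: opening $12,366.88; interest $111.30 → $12,478.18; payment $8,859.38; balance $3,618.80
Week 4: opening $3,618.80; interest $32.56 → $3,651.36; payment $3,651.36; balance $0.00

$3,651.36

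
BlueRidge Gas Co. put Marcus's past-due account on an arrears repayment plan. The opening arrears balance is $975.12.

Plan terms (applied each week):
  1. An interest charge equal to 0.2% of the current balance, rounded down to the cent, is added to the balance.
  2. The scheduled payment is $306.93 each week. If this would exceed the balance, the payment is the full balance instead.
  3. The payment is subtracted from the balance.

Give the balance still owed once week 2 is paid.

Week 1: $975.12 +$1.95 interest = $977.07; pay $306.93 → $670.14
Week 2: $670.14 +$1.34 interest = $671.48; pay $306.93 → $364.55

$364.55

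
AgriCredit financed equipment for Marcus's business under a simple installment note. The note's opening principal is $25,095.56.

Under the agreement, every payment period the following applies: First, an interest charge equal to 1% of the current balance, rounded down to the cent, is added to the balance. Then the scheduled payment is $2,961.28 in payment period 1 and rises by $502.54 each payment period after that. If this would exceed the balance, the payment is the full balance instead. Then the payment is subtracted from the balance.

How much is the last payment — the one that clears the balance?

Payment period 1: opening $25,095.56; interest $250.95 → $25,346.51; payment $2,961.28; balance $22,385.23
Payment period 2: opening $22,385.23; interest $223.85 → $22,609.08; payment $3,463.82; balance $19,145.26
Payment period 3: opening $19,145.26; interest $191.45 → $19,336.71; payment $3,966.36; balance $15,370.35
Payment period 4: opening $15,370.35; interest $153.70 → $15,524.05; payment $4,468.90; balance $11,055.15
Payment period 5: opening $11,055.15; interest $110.55 → $11,165.70; payment $4,971.44; balance $6,194.26
Payment period 6: opening $6,194.26; interest $61.94 → $6,256.20; payment $5,473.98; balance $782.22
Payment period 7: opening $782.22; interest $7.82 → $790.04; payment $790.04; balance $0.00

$790.04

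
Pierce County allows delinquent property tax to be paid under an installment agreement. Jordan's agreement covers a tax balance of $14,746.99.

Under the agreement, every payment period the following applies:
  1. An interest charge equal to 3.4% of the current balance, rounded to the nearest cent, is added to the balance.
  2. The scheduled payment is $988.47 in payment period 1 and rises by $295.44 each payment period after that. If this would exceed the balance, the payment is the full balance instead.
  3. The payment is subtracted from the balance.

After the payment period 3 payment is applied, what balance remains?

$12,339.17

Payment period 1: opening $14,746.99; interest $501.40 → $15,248.39; payment $988.47; balance $14,259.92
Payment period 2: opening $14,259.92; interest $484.84 → $14,744.76; payment $1,283.91; balance $13,460.85
Payment period 3: opening $13,460.85; interest $457.67 → $13,918.52; payment $1,579.35; balance $12,339.17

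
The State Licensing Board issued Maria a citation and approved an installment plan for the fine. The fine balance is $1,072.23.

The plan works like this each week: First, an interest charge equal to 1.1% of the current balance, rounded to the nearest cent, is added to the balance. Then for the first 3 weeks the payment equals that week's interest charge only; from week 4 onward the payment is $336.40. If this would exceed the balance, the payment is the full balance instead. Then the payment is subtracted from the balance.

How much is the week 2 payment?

$11.79

Week 1: opening $1,072.23; interest $11.79 → $1,084.02; payment $11.79; balance $1,072.23
Week 2: opening $1,072.23; interest $11.79 → $1,084.02; payment $11.79; balance $1,072.23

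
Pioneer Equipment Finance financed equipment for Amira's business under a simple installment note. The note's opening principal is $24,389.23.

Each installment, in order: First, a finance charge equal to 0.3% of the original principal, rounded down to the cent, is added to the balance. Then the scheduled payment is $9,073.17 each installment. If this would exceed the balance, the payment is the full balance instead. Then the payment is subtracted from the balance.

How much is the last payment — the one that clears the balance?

$6,462.37

Installment 1: $24,389.23 +$73.16 interest = $24,462.39; pay $9,073.17 → $15,389.22
Installment 2: $15,389.22 +$73.16 interest = $15,462.38; pay $9,073.17 → $6,389.21
Installment 3: $6,389.21 +$73.16 interest = $6,462.37; pay $6,462.37 → $0.00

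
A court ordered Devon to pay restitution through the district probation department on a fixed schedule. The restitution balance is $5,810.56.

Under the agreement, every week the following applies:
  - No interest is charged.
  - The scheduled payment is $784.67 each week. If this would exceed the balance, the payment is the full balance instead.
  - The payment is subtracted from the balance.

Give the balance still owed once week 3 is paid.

Week 1: $5,810.56 − $784.67 → $5,025.89
Week 2: $5,025.89 − $784.67 → $4,241.22
Week 3: $4,241.22 − $784.67 → $3,456.55

$3,456.55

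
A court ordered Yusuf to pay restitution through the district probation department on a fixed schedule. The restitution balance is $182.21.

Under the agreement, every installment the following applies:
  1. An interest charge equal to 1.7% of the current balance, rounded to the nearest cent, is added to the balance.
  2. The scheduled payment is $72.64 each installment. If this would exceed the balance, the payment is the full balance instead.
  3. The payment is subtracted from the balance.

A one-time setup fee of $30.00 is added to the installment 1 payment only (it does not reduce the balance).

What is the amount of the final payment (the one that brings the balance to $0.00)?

# | Opening | Interest | Payment | Fee | End bal
1 | $182.21 | $3.10 | $72.64 | $30.00 | $112.67
2 | $112.67 | $1.92 | $72.64 | — | $41.95
3 | $41.95 | $0.71 | $42.66 | — | $0.00

$42.66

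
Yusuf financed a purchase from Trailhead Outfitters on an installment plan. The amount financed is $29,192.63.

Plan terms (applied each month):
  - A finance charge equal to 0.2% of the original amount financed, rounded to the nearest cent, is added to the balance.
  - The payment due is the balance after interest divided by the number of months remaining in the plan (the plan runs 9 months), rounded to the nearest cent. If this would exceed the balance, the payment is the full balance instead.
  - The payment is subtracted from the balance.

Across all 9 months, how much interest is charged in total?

# | Opening | Interest | Payment | End bal
1 | $29,192.63 | $58.39 | $3,250.11 | $26,000.91
2 | $26,000.91 | $58.39 | $3,257.41 | $22,801.89
3 | $22,801.89 | $58.39 | $3,265.75 | $19,594.53
4 | $19,594.53 | $58.39 | $3,275.49 | $16,377.43
5 | $16,377.43 | $58.39 | $3,287.16 | $13,148.66
6 | $13,148.66 | $58.39 | $3,301.76 | $9,905.29
7 | $9,905.29 | $58.39 | $3,321.23 | $6,642.45
8 | $6,642.45 | $58.39 | $3,350.42 | $3,350.42
9 | $3,350.42 | $58.39 | $3,408.81 | $0.00
Total interest: $58.39 + $58.39 + $58.39 + $58.39 + $58.39 + $58.39 + $58.39 + $58.39 + $58.39 = $525.51

$525.51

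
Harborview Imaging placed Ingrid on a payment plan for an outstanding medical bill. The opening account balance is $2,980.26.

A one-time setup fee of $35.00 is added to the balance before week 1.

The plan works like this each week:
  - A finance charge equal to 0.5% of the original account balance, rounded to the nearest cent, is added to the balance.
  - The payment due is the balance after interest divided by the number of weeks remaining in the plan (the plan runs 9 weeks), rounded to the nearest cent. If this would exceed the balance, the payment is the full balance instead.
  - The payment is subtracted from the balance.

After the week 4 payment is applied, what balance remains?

# | Opening | Interest | Payment | End bal
1 | $3,015.26 | $14.90 | $336.68 | $2,693.48
2 | $2,693.48 | $14.90 | $338.55 | $2,369.83
3 | $2,369.83 | $14.90 | $340.68 | $2,044.05
4 | $2,044.05 | $14.90 | $343.16 | $1,715.79

$1,715.79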